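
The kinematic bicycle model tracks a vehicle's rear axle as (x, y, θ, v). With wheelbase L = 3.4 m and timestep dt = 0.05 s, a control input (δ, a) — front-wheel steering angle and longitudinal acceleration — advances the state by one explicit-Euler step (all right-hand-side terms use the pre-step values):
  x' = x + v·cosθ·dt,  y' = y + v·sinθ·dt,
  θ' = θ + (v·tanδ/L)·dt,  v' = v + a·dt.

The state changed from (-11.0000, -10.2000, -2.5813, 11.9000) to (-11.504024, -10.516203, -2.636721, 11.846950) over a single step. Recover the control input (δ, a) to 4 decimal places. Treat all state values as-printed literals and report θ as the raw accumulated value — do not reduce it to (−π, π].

δ = -0.3067, a = -1.0610

a = (v'−v)/dt = (-0.053050)/0.05 = -1.0610
Δθ = θ'−θ = -0.055421;  (v·dt/L) = 11.9000·0.05/3.4 = 0.175000
tan δ = Δθ·L/(v·dt) = -0.316691  →  δ = -0.3067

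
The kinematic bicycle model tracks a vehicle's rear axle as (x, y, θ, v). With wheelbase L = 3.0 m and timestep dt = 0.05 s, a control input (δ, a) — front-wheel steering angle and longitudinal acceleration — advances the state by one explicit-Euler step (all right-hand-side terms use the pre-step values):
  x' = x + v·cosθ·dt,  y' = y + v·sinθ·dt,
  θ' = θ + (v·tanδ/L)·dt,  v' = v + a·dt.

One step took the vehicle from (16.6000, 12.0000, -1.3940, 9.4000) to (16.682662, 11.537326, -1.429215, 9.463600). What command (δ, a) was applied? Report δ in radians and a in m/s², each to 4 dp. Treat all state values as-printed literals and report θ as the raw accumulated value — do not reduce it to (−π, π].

a = (v'−v)/dt = (0.063600)/0.05 = 1.2720
Δθ = θ'−θ = -0.035215;  (v·dt/L) = 9.4000·0.05/3.0 = 0.156667
tan δ = Δθ·L/(v·dt) = -0.224777  →  δ = -0.2211

δ = -0.2211, a = 1.2720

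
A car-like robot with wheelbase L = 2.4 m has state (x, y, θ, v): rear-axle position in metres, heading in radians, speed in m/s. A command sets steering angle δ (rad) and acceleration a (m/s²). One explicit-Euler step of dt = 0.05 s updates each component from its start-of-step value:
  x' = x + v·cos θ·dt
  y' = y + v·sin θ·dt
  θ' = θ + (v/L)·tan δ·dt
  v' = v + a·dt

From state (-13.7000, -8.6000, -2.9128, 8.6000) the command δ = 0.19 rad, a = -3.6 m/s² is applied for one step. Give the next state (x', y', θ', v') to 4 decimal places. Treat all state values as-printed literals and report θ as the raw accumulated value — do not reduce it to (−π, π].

(-14.1188, -8.6975, -2.8783, 8.4200)

x' = -13.7000 + 8.6000·cos(-2.9128)·0.05 = -14.1188
y' = -8.6000 + 8.6000·sin(-2.9128)·0.05 = -8.6975
θ' = -2.9128 + (8.6000/2.4)·tan(0.19)·0.05 = -2.8783
v' = 8.6000 − 3.6000·0.05 = 8.4200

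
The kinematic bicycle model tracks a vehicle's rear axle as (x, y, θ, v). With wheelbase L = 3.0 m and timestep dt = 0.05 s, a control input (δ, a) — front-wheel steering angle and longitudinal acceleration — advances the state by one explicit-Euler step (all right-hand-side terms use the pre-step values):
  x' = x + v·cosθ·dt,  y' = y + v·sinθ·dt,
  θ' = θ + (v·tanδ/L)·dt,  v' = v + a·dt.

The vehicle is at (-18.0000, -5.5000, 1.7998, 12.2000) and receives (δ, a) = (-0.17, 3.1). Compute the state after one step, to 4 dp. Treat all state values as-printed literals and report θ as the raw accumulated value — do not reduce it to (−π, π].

x' = -18.0000 + 12.2000·cos(1.7998)·0.05 = -18.1385
y' = -5.5000 + 12.2000·sin(1.7998)·0.05 = -4.9059
θ' = 1.7998 + (12.2000/3.0)·tan(-0.17)·0.05 = 1.7649
v' = 12.2000 + 3.1000·0.05 = 12.3550

(-18.1385, -4.9059, 1.7649, 12.3550)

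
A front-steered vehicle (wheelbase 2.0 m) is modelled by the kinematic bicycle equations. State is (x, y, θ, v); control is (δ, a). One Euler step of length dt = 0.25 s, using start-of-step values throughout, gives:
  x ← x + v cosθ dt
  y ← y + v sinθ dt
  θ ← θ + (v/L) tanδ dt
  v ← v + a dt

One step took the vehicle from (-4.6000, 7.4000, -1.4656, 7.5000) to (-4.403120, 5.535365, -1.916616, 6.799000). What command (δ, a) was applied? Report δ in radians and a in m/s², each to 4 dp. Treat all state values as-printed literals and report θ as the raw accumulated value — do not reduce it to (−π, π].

a = (v'−v)/dt = (-0.701000)/0.25 = -2.8040
Δθ = θ'−θ = -0.451016;  (v·dt/L) = 7.5000·0.25/2.0 = 0.937500
tan δ = Δθ·L/(v·dt) = -0.481084  →  δ = -0.4484

δ = -0.4484, a = -2.8040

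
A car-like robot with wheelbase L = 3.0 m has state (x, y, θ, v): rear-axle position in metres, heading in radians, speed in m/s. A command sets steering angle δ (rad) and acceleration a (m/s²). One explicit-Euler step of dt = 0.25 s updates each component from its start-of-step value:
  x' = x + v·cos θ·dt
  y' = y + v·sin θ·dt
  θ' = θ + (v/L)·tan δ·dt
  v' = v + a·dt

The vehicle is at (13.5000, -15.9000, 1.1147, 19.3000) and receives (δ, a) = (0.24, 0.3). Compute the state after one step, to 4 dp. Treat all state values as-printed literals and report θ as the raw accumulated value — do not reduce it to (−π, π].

x' = 13.5000 + 19.3000·cos(1.1147)·0.25 = 15.6252
y' = -15.9000 + 19.3000·sin(1.1147)·0.25 = -11.5682
θ' = 1.1147 + (19.3000/3.0)·tan(0.24)·0.25 = 1.5083
v' = 19.3000 + 0.3000·0.25 = 19.3750

(15.6252, -11.5682, 1.5083, 19.3750)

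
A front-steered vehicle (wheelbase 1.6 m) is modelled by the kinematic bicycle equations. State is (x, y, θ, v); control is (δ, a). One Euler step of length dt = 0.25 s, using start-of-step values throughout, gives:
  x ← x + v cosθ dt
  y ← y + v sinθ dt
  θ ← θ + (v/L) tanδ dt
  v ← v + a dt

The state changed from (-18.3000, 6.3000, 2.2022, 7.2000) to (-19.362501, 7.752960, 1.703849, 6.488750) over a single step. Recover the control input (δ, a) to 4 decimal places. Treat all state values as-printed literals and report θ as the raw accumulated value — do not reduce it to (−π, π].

δ = -0.4170, a = -2.8450

a = (v'−v)/dt = (-0.711250)/0.25 = -2.8450
Δθ = θ'−θ = -0.498351;  (v·dt/L) = 7.2000·0.25/1.6 = 1.125000
tan δ = Δθ·L/(v·dt) = -0.442979  →  δ = -0.4170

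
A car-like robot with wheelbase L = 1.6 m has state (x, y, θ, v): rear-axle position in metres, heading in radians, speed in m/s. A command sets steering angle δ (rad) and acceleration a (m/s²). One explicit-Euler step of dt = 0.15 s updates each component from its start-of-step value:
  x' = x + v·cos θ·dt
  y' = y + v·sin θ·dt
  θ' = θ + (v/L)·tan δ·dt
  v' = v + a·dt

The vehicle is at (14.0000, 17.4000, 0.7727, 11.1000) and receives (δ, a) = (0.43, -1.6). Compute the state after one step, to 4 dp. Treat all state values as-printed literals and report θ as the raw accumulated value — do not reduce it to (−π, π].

x' = 14.0000 + 11.1000·cos(0.7727)·0.15 = 15.1922
y' = 17.4000 + 11.1000·sin(0.7727)·0.15 = 18.5623
θ' = 0.7727 + (11.1000/1.6)·tan(0.43)·0.15 = 1.2500
v' = 11.1000 − 1.6000·0.15 = 10.8600

(15.1922, 18.5623, 1.2500, 10.8600)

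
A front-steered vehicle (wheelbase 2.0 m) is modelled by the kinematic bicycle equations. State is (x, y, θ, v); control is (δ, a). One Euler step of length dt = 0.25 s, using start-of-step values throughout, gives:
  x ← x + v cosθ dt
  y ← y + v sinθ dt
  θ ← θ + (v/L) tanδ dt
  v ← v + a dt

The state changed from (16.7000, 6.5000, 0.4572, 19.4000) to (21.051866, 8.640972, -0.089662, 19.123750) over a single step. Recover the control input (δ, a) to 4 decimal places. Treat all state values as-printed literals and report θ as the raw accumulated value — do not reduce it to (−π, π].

a = (v'−v)/dt = (-0.276250)/0.25 = -1.1050
Δθ = θ'−θ = -0.546862;  (v·dt/L) = 19.4000·0.25/2.0 = 2.425000
tan δ = Δθ·L/(v·dt) = -0.225510  →  δ = -0.2218

δ = -0.2218, a = -1.1050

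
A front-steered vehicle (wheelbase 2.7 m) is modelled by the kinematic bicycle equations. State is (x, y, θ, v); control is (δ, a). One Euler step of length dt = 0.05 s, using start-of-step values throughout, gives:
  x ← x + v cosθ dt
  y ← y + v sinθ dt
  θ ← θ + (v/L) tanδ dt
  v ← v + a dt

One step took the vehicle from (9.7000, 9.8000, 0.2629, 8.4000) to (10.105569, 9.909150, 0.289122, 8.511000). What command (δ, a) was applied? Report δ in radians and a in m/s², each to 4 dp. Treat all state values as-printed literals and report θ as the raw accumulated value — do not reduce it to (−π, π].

a = (v'−v)/dt = (0.111000)/0.05 = 2.2200
Δθ = θ'−θ = 0.026222;  (v·dt/L) = 8.4000·0.05/2.7 = 0.155556
tan δ = Δθ·L/(v·dt) = 0.168570  →  δ = 0.1670

δ = 0.1670, a = 2.2200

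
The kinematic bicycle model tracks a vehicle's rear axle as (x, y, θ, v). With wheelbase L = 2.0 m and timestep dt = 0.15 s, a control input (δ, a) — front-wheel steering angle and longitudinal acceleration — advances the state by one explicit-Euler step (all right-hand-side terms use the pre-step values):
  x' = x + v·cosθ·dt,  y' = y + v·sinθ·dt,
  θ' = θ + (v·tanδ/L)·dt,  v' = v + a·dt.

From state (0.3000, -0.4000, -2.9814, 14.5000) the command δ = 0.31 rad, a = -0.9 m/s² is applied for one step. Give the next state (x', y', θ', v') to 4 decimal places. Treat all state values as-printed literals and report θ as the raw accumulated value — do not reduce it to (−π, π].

(-1.8472, -0.7469, -2.6330, 14.3650)

x' = 0.3000 + 14.5000·cos(-2.9814)·0.15 = -1.8472
y' = -0.4000 + 14.5000·sin(-2.9814)·0.15 = -0.7469
θ' = -2.9814 + (14.5000/2.0)·tan(0.31)·0.15 = -2.6330
v' = 14.5000 − 0.9000·0.15 = 14.3650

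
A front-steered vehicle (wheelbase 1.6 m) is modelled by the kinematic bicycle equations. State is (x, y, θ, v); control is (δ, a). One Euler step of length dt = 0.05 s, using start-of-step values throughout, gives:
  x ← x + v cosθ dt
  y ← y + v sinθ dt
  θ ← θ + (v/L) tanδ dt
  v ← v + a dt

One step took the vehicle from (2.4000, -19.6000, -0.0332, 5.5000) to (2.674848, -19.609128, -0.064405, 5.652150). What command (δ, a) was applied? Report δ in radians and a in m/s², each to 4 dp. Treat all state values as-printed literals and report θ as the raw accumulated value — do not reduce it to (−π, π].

δ = -0.1796, a = 3.0430

a = (v'−v)/dt = (0.152150)/0.05 = 3.0430
Δθ = θ'−θ = -0.031205;  (v·dt/L) = 5.5000·0.05/1.6 = 0.171875
tan δ = Δθ·L/(v·dt) = -0.181556  →  δ = -0.1796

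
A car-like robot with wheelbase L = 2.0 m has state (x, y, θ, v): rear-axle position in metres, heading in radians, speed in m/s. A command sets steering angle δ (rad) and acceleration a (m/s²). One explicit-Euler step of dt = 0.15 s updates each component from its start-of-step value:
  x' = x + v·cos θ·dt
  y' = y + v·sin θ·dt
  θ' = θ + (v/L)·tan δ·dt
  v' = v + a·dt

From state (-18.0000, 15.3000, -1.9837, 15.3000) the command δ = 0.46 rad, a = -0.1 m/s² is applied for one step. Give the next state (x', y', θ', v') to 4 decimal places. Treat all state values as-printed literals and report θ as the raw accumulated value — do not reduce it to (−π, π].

x' = -18.0000 + 15.3000·cos(-1.9837)·0.15 = -18.9209
y' = 15.3000 + 15.3000·sin(-1.9837)·0.15 = 13.1979
θ' = -1.9837 + (15.3000/2.0)·tan(0.46)·0.15 = -1.4152
v' = 15.3000 − 0.1000·0.15 = 15.2850

(-18.9209, 13.1979, -1.4152, 15.2850)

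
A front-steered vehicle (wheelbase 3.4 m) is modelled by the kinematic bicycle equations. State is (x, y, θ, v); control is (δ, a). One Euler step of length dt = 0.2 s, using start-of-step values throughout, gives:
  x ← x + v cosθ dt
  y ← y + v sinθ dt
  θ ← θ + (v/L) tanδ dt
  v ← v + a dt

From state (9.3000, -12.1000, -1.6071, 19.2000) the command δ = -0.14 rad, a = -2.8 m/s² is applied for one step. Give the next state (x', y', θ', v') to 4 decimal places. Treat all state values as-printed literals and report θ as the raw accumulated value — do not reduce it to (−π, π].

x' = 9.3000 + 19.2000·cos(-1.6071)·0.2 = 9.1606
y' = -12.1000 + 19.2000·sin(-1.6071)·0.2 = -15.9375
θ' = -1.6071 + (19.2000/3.4)·tan(-0.14)·0.2 = -1.7663
v' = 19.2000 − 2.8000·0.2 = 18.6400

(9.1606, -15.9375, -1.7663, 18.6400)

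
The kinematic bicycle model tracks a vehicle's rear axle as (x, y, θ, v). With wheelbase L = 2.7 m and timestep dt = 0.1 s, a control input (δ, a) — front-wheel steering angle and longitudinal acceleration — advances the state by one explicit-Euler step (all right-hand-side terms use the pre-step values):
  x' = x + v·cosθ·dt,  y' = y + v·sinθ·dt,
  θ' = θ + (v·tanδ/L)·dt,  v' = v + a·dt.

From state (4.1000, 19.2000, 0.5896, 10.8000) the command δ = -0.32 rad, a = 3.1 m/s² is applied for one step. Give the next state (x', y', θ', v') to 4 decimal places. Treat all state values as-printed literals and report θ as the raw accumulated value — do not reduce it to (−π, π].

(4.9977, 19.8005, 0.4570, 11.1100)

x' = 4.1000 + 10.8000·cos(0.5896)·0.1 = 4.9977
y' = 19.2000 + 10.8000·sin(0.5896)·0.1 = 19.8005
θ' = 0.5896 + (10.8000/2.7)·tan(-0.32)·0.1 = 0.4570
v' = 10.8000 + 3.1000·0.1 = 11.1100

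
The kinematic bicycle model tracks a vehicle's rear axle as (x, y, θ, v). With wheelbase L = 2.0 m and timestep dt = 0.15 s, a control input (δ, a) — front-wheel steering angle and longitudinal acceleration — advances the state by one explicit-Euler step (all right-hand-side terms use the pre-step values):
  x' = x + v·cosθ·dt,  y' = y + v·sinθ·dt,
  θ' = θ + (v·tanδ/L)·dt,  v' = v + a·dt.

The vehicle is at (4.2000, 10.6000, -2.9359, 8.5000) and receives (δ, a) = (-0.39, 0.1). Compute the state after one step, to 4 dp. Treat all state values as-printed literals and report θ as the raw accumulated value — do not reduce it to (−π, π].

x' = 4.2000 + 8.5000·cos(-2.9359)·0.15 = 2.9519
y' = 10.6000 + 8.5000·sin(-2.9359)·0.15 = 10.3396
θ' = -2.9359 + (8.5000/2.0)·tan(-0.39)·0.15 = -3.1979
v' = 8.5000 + 0.1000·0.15 = 8.5150

(2.9519, 10.3396, -3.1979, 8.5150)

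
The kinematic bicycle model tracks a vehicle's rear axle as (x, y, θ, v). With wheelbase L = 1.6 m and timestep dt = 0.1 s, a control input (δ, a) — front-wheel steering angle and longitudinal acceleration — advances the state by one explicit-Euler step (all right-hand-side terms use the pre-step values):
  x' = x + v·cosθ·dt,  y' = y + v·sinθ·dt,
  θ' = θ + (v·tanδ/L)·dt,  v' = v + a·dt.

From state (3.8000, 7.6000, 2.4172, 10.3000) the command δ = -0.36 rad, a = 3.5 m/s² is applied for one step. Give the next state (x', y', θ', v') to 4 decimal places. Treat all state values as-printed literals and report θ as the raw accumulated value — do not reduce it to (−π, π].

x' = 3.8000 + 10.3000·cos(2.4172)·0.1 = 3.0286
y' = 7.6000 + 10.3000·sin(2.4172)·0.1 = 8.2826
θ' = 2.4172 + (10.3000/1.6)·tan(-0.36)·0.1 = 2.1749
v' = 10.3000 + 3.5000·0.1 = 10.6500

(3.0286, 8.2826, 2.1749, 10.6500)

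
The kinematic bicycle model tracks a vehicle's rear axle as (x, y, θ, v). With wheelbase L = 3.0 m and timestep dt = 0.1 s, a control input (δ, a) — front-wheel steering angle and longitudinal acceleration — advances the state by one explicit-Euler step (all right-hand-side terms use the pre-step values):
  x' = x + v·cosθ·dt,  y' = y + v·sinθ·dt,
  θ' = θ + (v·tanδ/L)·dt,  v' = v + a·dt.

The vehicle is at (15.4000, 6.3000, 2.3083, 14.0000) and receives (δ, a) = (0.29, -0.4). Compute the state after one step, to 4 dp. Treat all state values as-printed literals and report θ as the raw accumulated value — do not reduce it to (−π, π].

x' = 15.4000 + 14.0000·cos(2.3083)·0.1 = 14.4586
y' = 6.3000 + 14.0000·sin(2.3083)·0.1 = 7.3362
θ' = 2.3083 + (14.0000/3.0)·tan(0.29)·0.1 = 2.4476
v' = 14.0000 − 0.4000·0.1 = 13.9600

(14.4586, 7.3362, 2.4476, 13.9600)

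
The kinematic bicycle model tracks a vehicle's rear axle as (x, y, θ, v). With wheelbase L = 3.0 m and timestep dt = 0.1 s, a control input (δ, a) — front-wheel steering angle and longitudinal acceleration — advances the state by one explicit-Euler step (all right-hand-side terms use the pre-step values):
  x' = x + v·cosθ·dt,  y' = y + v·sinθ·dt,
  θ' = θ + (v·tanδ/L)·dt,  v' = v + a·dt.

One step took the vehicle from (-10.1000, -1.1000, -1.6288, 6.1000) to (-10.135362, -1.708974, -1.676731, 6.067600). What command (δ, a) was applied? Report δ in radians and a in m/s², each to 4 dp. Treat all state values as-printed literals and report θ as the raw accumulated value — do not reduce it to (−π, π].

a = (v'−v)/dt = (-0.032400)/0.1 = -0.3240
Δθ = θ'−θ = -0.047931;  (v·dt/L) = 6.1000·0.1/3.0 = 0.203333
tan δ = Δθ·L/(v·dt) = -0.235726  →  δ = -0.2315

δ = -0.2315, a = -0.3240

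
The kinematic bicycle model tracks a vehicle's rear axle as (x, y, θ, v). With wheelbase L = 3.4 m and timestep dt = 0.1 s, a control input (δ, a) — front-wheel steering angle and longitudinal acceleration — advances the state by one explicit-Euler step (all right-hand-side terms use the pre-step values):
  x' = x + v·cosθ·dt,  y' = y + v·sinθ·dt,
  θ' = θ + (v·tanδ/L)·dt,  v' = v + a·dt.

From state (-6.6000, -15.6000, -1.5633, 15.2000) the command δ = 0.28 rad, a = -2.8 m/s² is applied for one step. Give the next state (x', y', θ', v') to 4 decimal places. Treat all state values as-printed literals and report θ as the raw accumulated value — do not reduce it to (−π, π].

(-6.5886, -17.1200, -1.4347, 14.9200)

x' = -6.6000 + 15.2000·cos(-1.5633)·0.1 = -6.5886
y' = -15.6000 + 15.2000·sin(-1.5633)·0.1 = -17.1200
θ' = -1.5633 + (15.2000/3.4)·tan(0.28)·0.1 = -1.4347
v' = 15.2000 − 2.8000·0.1 = 14.9200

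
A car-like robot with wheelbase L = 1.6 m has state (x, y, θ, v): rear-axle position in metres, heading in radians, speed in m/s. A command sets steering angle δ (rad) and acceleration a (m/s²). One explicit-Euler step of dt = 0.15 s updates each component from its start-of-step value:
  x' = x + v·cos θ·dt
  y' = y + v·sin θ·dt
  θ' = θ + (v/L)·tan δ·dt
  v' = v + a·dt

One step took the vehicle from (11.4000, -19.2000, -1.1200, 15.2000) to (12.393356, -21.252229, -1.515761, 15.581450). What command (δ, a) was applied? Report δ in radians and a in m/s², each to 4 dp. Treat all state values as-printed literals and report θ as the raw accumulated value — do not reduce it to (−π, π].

a = (v'−v)/dt = (0.381450)/0.15 = 2.5430
Δθ = θ'−θ = -0.395761;  (v·dt/L) = 15.2000·0.15/1.6 = 1.425000
tan δ = Δθ·L/(v·dt) = -0.277727  →  δ = -0.2709

δ = -0.2709, a = 2.5430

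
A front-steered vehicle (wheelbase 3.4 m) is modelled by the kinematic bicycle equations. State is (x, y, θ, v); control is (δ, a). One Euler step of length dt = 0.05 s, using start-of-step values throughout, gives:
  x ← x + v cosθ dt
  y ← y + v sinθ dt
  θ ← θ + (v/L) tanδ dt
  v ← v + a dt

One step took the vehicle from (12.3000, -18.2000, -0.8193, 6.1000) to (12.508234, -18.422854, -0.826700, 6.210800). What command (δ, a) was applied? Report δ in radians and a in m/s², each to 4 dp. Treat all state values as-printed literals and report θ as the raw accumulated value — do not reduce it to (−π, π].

δ = -0.0823, a = 2.2160

a = (v'−v)/dt = (0.110800)/0.05 = 2.2160
Δθ = θ'−θ = -0.007400;  (v·dt/L) = 6.1000·0.05/3.4 = 0.089706
tan δ = Δθ·L/(v·dt) = -0.082492  →  δ = -0.0823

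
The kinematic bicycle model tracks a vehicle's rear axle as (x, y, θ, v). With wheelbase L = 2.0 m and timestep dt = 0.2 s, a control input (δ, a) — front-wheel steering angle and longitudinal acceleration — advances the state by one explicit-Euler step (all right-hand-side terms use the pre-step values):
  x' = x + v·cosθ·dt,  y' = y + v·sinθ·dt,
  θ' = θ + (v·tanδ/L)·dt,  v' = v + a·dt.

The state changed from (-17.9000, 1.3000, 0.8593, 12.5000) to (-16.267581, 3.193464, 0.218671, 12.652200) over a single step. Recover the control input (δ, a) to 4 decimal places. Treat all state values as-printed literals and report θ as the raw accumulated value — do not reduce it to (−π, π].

δ = -0.4736, a = 0.7610

a = (v'−v)/dt = (0.152200)/0.2 = 0.7610
Δθ = θ'−θ = -0.640629;  (v·dt/L) = 12.5000·0.2/2.0 = 1.250000
tan δ = Δθ·L/(v·dt) = -0.512503  →  δ = -0.4736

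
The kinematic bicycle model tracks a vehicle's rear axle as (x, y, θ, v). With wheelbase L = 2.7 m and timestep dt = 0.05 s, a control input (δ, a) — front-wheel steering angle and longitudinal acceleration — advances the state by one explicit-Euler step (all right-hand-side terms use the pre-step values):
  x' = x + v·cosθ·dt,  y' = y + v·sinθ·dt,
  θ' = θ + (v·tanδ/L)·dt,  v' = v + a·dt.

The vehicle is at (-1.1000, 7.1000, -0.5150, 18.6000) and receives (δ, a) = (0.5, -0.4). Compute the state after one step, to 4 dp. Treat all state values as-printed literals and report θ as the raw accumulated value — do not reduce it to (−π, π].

x' = -1.1000 + 18.6000·cos(-0.5150)·0.05 = -0.2906
y' = 7.1000 + 18.6000·sin(-0.5150)·0.05 = 6.6419
θ' = -0.5150 + (18.6000/2.7)·tan(0.5)·0.05 = -0.3268
v' = 18.6000 − 0.4000·0.05 = 18.5800

(-0.2906, 6.6419, -0.3268, 18.5800)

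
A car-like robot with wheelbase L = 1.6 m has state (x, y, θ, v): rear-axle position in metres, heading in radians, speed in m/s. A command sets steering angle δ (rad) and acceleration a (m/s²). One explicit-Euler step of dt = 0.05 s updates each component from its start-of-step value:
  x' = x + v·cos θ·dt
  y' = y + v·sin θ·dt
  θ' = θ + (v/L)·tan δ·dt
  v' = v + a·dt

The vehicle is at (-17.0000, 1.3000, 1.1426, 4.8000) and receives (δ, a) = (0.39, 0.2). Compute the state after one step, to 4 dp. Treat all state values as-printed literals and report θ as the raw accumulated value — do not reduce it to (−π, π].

x' = -17.0000 + 4.8000·cos(1.1426)·0.05 = -16.9003
y' = 1.3000 + 4.8000·sin(1.1426)·0.05 = 1.5183
θ' = 1.1426 + (4.8000/1.6)·tan(0.39)·0.05 = 1.2043
v' = 4.8000 + 0.2000·0.05 = 4.8100

(-16.9003, 1.5183, 1.2043, 4.8100)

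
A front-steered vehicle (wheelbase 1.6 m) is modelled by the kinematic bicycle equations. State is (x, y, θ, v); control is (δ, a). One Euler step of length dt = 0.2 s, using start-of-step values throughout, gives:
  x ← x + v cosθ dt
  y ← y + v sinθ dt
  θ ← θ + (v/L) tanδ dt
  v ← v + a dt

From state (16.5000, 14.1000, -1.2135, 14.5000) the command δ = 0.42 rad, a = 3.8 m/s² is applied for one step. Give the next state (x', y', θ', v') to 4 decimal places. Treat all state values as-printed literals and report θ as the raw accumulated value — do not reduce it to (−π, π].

x' = 16.5000 + 14.5000·cos(-1.2135)·0.2 = 17.5143
y' = 14.1000 + 14.5000·sin(-1.2135)·0.2 = 11.3831
θ' = -1.2135 + (14.5000/1.6)·tan(0.42)·0.2 = -0.4041
v' = 14.5000 + 3.8000·0.2 = 15.2600

(17.5143, 11.3831, -0.4041, 15.2600)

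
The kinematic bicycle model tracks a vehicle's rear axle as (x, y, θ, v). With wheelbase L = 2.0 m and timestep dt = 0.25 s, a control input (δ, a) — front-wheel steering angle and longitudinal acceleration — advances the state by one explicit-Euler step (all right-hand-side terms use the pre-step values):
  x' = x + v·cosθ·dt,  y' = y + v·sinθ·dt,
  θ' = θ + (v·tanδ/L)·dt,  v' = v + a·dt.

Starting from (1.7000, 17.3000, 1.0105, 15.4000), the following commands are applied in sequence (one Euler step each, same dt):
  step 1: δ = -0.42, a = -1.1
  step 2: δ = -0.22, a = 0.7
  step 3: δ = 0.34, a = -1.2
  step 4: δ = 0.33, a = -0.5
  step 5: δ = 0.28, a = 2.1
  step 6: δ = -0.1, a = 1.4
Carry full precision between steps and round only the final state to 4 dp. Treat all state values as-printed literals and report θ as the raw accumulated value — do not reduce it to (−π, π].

after step 1 (δ=-0.42, a=-1.1): (3.746033, 20.561326, 0.150848, 15.125000)
after step 2 (δ=-0.22, a=0.7): (7.484344, 21.129559, -0.271933, 15.300000)
after step 3 (δ=0.34, a=-1.2): (11.168789, 20.102188, 0.404589, 15.000000)
after step 4 (δ=0.33, a=-0.5): (14.616029, 21.578343, 1.046823, 14.875000)
after step 5 (δ=0.28, a=2.1): (16.476610, 24.798178, 1.581495, 15.400000)
after step 6 (δ=-0.1, a=1.4): (16.435422, 28.647958, 1.388350, 15.750000)

(16.4354, 28.6480, 1.3884, 15.7500)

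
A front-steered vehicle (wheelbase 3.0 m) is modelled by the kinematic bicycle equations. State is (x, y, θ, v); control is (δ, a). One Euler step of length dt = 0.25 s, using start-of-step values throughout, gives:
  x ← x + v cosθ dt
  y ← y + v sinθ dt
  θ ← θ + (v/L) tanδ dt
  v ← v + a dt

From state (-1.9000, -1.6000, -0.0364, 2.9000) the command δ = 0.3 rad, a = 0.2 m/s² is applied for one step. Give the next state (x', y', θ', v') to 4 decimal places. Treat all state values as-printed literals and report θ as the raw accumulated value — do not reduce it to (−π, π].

(-1.1755, -1.6264, 0.0384, 2.9500)

x' = -1.9000 + 2.9000·cos(-0.0364)·0.25 = -1.1755
y' = -1.6000 + 2.9000·sin(-0.0364)·0.25 = -1.6264
θ' = -0.0364 + (2.9000/3.0)·tan(0.3)·0.25 = 0.0384
v' = 2.9000 + 0.2000·0.25 = 2.9500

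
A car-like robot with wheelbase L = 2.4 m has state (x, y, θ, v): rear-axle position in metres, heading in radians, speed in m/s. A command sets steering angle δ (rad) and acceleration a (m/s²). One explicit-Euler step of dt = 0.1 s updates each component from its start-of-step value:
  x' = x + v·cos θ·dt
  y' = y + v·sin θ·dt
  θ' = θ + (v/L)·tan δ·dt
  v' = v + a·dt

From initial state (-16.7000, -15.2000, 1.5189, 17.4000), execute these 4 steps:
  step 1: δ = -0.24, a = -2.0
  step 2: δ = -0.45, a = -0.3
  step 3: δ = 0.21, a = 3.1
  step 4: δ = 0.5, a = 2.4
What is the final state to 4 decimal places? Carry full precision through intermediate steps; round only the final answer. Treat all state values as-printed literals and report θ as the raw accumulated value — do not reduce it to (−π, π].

(-14.5667, -8.7530, 1.5457, 17.7200)

after step 1 (δ=-0.24, a=-2.0): (-16.609741, -13.462343, 1.341480, 17.200000)
after step 2 (δ=-0.45, a=-0.3): (-16.218765, -11.787369, 0.995291, 17.170000)
after step 3 (δ=0.21, a=3.1): (-15.284273, -10.346947, 1.147777, 17.480000)
after step 4 (δ=0.5, a=2.4): (-14.566691, -8.753028, 1.545667, 17.720000)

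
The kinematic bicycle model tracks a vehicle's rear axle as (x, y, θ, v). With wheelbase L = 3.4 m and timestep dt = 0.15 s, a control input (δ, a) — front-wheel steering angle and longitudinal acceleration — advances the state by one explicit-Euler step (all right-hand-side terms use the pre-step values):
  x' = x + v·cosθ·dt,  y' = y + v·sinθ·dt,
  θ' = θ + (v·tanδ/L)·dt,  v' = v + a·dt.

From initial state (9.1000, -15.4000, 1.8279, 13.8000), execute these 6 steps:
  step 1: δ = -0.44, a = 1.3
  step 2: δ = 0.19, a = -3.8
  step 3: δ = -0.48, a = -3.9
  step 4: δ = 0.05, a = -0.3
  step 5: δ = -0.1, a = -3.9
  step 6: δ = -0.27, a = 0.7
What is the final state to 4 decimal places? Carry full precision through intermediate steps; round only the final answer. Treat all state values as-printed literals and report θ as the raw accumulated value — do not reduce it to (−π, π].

after step 1 (δ=-0.44, a=1.3): (8.573639, -13.398040, 1.541278, 13.995000)
after step 2 (δ=0.19, a=-3.8): (8.635597, -11.299704, 1.660021, 13.425000)
after step 3 (δ=-0.48, a=-3.9): (8.456159, -9.293965, 1.351674, 12.840000)
after step 4 (δ=0.05, a=-0.3): (8.874820, -7.414018, 1.380021, 12.795000)
after step 5 (δ=-0.1, a=-3.9): (9.238748, -5.529588, 1.323384, 12.210000)
after step 6 (δ=-0.27, a=0.7): (9.687275, -3.753859, 1.174301, 12.315000)

(9.6873, -3.7539, 1.1743, 12.3150)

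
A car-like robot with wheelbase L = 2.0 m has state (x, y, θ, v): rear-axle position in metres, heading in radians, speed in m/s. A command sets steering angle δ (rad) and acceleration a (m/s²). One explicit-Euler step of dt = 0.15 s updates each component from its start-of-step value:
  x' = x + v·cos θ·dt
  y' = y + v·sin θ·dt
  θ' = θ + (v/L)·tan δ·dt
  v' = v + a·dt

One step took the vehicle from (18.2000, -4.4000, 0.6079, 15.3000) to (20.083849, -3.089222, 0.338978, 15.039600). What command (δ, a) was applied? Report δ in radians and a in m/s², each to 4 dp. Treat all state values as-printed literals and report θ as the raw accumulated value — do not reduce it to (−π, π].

δ = -0.2302, a = -1.7360

a = (v'−v)/dt = (-0.260400)/0.15 = -1.7360
Δθ = θ'−θ = -0.268922;  (v·dt/L) = 15.3000·0.15/2.0 = 1.147500
tan δ = Δθ·L/(v·dt) = -0.234355  →  δ = -0.2302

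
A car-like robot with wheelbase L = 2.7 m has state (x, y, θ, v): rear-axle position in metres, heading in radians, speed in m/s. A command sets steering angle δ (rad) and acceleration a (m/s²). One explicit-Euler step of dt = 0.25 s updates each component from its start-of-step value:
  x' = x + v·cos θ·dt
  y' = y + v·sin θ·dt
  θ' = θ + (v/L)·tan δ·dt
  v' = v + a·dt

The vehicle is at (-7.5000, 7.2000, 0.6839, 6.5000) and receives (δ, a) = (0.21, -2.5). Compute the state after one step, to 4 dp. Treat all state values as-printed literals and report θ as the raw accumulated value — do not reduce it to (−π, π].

x' = -7.5000 + 6.5000·cos(0.6839)·0.25 = -6.2404
y' = 7.2000 + 6.5000·sin(0.6839)·0.25 = 8.2267
θ' = 0.6839 + (6.5000/2.7)·tan(0.21)·0.25 = 0.8122
v' = 6.5000 − 2.5000·0.25 = 5.8750

(-6.2404, 8.2267, 0.8122, 5.8750)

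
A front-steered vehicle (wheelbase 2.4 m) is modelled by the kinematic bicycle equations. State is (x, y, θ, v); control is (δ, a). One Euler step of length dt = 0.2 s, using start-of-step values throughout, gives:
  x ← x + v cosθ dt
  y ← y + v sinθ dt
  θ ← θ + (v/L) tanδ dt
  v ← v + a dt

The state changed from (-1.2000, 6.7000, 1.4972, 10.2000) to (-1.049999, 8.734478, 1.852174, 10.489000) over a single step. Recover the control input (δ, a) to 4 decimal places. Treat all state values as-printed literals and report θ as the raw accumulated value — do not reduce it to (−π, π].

a = (v'−v)/dt = (0.289000)/0.2 = 1.4450
Δθ = θ'−θ = 0.354974;  (v·dt/L) = 10.2000·0.2/2.4 = 0.850000
tan δ = Δθ·L/(v·dt) = 0.417616  →  δ = 0.3956

δ = 0.3956, a = 1.4450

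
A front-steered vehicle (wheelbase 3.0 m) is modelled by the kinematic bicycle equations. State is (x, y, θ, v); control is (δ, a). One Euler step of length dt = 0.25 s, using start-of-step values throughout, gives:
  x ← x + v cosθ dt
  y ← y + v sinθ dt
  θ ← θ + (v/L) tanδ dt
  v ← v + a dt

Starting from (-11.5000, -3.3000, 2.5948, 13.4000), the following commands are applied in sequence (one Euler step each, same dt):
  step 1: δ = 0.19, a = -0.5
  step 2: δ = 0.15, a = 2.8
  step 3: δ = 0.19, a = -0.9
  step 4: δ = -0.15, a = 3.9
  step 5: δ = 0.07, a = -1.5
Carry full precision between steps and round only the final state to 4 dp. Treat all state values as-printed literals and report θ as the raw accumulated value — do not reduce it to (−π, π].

after step 1 (δ=0.19, a=-0.5): (-14.361559, -1.558167, 2.809557, 13.275000)
after step 2 (δ=0.15, a=2.8): (-17.499041, -0.476360, 2.976750, 13.975000)
after step 3 (δ=0.19, a=-0.9): (-20.945431, 0.096952, 3.200723, 13.750000)
after step 4 (δ=-0.15, a=3.9): (-24.376923, -0.106190, 3.027547, 14.725000)
after step 5 (δ=0.07, a=-1.5): (-28.034259, 0.312731, 3.113584, 14.350000)

(-28.0343, 0.3127, 3.1136, 14.3500)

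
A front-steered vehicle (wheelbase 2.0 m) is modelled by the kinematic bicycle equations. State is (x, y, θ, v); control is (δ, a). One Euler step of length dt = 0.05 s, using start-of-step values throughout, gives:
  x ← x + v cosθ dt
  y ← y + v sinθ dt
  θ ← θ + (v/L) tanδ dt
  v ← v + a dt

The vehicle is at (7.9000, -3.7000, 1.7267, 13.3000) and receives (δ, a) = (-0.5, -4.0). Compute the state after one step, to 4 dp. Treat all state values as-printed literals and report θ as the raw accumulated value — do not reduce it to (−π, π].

(7.7967, -3.0431, 1.5451, 13.1000)

x' = 7.9000 + 13.3000·cos(1.7267)·0.05 = 7.7967
y' = -3.7000 + 13.3000·sin(1.7267)·0.05 = -3.0431
θ' = 1.7267 + (13.3000/2.0)·tan(-0.5)·0.05 = 1.5451
v' = 13.3000 − 4.0000·0.05 = 13.1000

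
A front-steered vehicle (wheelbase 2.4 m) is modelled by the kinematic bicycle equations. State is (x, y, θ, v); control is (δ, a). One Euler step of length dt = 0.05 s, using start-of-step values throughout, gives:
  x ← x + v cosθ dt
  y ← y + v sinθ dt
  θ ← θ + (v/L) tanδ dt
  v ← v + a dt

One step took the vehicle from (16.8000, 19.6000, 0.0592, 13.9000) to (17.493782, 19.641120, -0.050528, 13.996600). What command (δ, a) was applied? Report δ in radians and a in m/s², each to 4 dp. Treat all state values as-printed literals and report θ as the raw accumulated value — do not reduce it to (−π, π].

δ = -0.3622, a = 1.9320

a = (v'−v)/dt = (0.096600)/0.05 = 1.9320
Δθ = θ'−θ = -0.109728;  (v·dt/L) = 13.9000·0.05/2.4 = 0.289583
tan δ = Δθ·L/(v·dt) = -0.378917  →  δ = -0.3622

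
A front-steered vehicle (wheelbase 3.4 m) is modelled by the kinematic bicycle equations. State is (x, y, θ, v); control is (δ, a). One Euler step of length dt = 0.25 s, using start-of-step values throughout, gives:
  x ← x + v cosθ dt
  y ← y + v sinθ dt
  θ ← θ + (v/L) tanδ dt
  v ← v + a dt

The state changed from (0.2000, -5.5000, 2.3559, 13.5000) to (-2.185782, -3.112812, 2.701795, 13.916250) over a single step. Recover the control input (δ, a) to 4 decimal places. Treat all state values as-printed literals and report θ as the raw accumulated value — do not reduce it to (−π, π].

a = (v'−v)/dt = (0.416250)/0.25 = 1.6650
Δθ = θ'−θ = 0.345895;  (v·dt/L) = 13.5000·0.25/3.4 = 0.992647
tan δ = Δθ·L/(v·dt) = 0.348457  →  δ = 0.3353

δ = 0.3353, a = 1.6650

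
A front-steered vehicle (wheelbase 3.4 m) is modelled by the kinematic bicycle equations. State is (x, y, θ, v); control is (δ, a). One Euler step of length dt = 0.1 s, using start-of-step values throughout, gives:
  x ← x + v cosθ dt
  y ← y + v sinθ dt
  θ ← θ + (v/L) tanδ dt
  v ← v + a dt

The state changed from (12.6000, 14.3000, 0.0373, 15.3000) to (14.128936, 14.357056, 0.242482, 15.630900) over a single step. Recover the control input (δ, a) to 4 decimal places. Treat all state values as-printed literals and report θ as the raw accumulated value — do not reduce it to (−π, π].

δ = 0.4278, a = 3.3090

a = (v'−v)/dt = (0.330900)/0.1 = 3.3090
Δθ = θ'−θ = 0.205182;  (v·dt/L) = 15.3000·0.1/3.4 = 0.450000
tan δ = Δθ·L/(v·dt) = 0.455960  →  δ = 0.4278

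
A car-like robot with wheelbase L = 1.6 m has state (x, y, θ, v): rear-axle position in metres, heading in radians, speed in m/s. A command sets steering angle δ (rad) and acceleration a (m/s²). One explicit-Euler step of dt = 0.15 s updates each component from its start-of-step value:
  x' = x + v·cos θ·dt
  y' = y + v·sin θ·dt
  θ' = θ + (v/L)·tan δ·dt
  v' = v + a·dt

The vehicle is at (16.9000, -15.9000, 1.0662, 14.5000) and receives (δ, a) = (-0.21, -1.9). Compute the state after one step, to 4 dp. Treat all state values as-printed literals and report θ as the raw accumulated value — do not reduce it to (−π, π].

(17.9515, -13.9961, 0.7765, 14.2150)

x' = 16.9000 + 14.5000·cos(1.0662)·0.15 = 17.9515
y' = -15.9000 + 14.5000·sin(1.0662)·0.15 = -13.9961
θ' = 1.0662 + (14.5000/1.6)·tan(-0.21)·0.15 = 0.7765
v' = 14.5000 − 1.9000·0.15 = 14.2150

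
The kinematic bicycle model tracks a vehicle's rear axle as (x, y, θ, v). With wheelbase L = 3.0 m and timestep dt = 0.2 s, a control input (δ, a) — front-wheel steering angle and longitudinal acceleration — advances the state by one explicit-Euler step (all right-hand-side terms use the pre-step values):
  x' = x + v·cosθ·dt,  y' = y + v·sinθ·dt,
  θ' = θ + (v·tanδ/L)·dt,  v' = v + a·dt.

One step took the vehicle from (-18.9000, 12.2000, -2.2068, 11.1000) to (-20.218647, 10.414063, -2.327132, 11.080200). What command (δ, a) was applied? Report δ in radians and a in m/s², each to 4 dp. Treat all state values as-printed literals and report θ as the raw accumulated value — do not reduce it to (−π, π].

δ = -0.1612, a = -0.0990

a = (v'−v)/dt = (-0.019800)/0.2 = -0.0990
Δθ = θ'−θ = -0.120332;  (v·dt/L) = 11.1000·0.2/3.0 = 0.740000
tan δ = Δθ·L/(v·dt) = -0.162611  →  δ = -0.1612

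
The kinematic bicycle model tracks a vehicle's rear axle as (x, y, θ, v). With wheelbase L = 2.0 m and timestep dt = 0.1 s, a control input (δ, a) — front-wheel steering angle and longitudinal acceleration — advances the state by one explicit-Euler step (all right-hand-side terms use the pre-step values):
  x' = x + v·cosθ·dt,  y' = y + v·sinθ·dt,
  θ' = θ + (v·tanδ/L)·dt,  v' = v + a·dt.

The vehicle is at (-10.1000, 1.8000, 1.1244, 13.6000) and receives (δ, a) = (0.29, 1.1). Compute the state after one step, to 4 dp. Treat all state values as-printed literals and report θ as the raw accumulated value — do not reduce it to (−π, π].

x' = -10.1000 + 13.6000·cos(1.1244)·0.1 = -9.5129
y' = 1.8000 + 13.6000·sin(1.1244)·0.1 = 3.0267
θ' = 1.1244 + (13.6000/2.0)·tan(0.29)·0.1 = 1.3273
v' = 13.6000 + 1.1000·0.1 = 13.7100

(-9.5129, 3.0267, 1.3273, 13.7100)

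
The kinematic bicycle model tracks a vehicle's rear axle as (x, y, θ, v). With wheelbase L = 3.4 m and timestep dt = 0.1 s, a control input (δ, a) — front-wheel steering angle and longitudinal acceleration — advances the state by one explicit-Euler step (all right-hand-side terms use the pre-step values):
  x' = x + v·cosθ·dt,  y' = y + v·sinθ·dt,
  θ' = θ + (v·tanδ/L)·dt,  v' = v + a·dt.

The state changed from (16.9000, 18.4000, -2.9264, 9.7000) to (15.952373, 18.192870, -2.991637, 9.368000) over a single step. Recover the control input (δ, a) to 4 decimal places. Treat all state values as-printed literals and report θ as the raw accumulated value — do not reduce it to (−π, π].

a = (v'−v)/dt = (-0.332000)/0.1 = -3.3200
Δθ = θ'−θ = -0.065237;  (v·dt/L) = 9.7000·0.1/3.4 = 0.285294
tan δ = Δθ·L/(v·dt) = -0.228666  →  δ = -0.2248

δ = -0.2248, a = -3.3200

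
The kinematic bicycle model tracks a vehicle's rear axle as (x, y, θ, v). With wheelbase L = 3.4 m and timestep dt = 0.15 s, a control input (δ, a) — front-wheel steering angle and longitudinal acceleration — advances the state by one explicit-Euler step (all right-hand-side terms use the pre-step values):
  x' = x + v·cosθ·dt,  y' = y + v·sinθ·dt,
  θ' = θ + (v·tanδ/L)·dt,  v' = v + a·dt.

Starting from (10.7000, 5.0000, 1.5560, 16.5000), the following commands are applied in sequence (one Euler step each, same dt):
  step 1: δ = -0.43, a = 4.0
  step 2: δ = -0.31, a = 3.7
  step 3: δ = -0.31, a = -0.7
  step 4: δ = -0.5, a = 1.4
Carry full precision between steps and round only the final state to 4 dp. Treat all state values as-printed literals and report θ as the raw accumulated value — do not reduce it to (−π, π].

(15.0469, 13.8430, 0.3080, 17.7600)

after step 1 (δ=-0.43, a=4.0): (10.736620, 7.474729, 1.222151, 17.100000)
after step 2 (δ=-0.31, a=3.7): (11.612888, 9.885409, 0.980492, 17.655000)
after step 3 (δ=-0.31, a=-0.7): (13.086940, 12.085499, 0.730990, 17.550000)
after step 4 (δ=-0.5, a=1.4): (15.046873, 13.842975, 0.308007, 17.760000)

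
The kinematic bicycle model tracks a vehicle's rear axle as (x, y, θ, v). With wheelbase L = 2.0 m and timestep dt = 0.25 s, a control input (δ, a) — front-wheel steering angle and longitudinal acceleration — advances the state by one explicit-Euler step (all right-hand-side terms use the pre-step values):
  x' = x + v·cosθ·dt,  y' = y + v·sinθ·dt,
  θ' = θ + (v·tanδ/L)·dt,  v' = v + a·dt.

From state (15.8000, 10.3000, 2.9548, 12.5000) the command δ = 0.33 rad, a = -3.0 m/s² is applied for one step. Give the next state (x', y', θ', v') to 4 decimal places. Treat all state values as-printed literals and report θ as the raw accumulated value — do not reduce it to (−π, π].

(12.7294, 10.8803, 3.4900, 11.7500)

x' = 15.8000 + 12.5000·cos(2.9548)·0.25 = 12.7294
y' = 10.3000 + 12.5000·sin(2.9548)·0.25 = 10.8803
θ' = 2.9548 + (12.5000/2.0)·tan(0.33)·0.25 = 3.4900
v' = 12.5000 − 3.0000·0.25 = 11.7500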